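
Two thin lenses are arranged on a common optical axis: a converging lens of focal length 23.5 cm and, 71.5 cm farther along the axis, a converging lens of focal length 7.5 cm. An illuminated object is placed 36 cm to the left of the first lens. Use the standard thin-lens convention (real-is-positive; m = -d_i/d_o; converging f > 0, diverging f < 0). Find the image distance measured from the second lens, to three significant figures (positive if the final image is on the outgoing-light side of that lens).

First lens: d_i1 = 1/(1/23.5 - 1/36) = 67.680 cm.
The intermediate image is 67.680 cm to the right of lens 1, so d_o2 = L - d_i1 = 71.5 - 67.680 = 3.820 cm.
Second lens: d_i2 = 1/(1/7.5 - 1/(3.820)) = -7.785 cm.

-7.79 cm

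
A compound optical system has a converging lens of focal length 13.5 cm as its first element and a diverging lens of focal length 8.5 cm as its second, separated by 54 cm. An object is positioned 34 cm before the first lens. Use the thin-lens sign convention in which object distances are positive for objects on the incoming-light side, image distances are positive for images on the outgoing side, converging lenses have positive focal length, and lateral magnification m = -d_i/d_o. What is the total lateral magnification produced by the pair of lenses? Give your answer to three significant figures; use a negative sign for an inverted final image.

Lens 1: 1/d_i1 = 1/f_1 - 1/d_o1 = 1/13.5 - 1/34 = 0.04466 cm^-1, so d_i1 = 22.390 cm.
m_1 = -(22.390)/34 = -0.6585.
The intermediate image is 22.390 cm to the right of lens 1, so d_o2 = L - d_i1 = 54 - 22.390 = 31.610 cm.
Lens 2: 1/d_i2 = 1/f_2 - 1/d_o2 = 1/(-8.5) - 1/(31.610) = -0.14928 cm^-1, so d_i2 = -6.699 cm.
m_2 = -(-6.699)/(31.610) = 0.2119.
Overall magnification: m = m_1 m_2 = -0.1396.

-0.140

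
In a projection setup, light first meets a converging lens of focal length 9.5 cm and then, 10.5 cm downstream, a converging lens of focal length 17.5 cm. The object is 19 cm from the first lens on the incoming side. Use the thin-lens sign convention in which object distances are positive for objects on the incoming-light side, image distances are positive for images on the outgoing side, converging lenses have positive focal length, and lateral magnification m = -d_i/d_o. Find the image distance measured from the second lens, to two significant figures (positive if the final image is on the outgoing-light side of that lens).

5.7 cm

First lens: d_i1 = 1/(1/9.5 - 1/19) = 19.000 cm.
Since 19.000 cm > 10.5 cm, the first image lies past the second lens and serves as a virtual object: d_o2 = L - d_i1 = -8.500 cm.
Second lens: d_i2 = 1/(1/17.5 - 1/(-8.500)) = 5.721 cm.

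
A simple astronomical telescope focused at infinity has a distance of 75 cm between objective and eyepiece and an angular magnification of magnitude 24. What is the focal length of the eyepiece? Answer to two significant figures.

In normal adjustment the tube length equals f_obj + f_eye and |M| = f_obj/f_eye.
So f_obj = 24 f_eye and 24 f_eye + f_eye = 75 cm, giving f_eye = 75/25 = 3.000 cm and f_obj = 72.000 cm.

3.0 cm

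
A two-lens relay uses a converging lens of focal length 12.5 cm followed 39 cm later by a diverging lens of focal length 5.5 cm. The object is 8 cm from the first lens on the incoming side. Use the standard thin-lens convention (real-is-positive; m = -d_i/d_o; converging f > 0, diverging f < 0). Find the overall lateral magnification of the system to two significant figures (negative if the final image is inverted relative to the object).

Applying the thin-lens equation to the first lens, 1/12.5 = 1/8 + 1/d_i1, which gives d_i1 = -22.222 cm.
Its lateral magnification is m_1 = -d_i1/d_o1 = -(-22.222)/8 = 2.7778.
With d_i1 < 0 the first image is virtual and lies on the object side; the object distance for lens 2 is d_o2 = 39 - (-22.222) = 61.222 cm.
Applying the thin-lens equation again with f_2 = -5.5 cm and d_o2 = 61.222 cm gives d_i2 = -5.047 cm.
m_2 = -(-5.047)/(61.222) = 0.0824.
The system's lateral magnification is m_1 m_2 = (2.7778)(0.0824) = 0.2290.

0.23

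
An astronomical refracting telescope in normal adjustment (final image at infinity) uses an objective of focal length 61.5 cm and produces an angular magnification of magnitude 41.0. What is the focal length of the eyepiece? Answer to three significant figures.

1.50 cm

|M| = f_obj/f_eye, so f_eye = f_obj/|M| = 61.5/41.0 = 1.500 cm.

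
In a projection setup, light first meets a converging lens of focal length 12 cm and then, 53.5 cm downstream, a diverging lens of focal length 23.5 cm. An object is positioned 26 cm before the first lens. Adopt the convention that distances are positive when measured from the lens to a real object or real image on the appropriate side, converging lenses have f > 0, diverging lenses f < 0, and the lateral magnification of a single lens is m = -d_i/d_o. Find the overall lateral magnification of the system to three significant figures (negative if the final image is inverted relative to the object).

-0.368

Lens 1: 1/d_i1 = 1/f_1 - 1/d_o1 = 1/12 - 1/26 = 0.04487 cm^-1, so d_i1 = 22.286 cm.
m_1 = -(22.286)/26 = -0.8571.
That image sits 31.214 cm in front of the second lens, so d_o2 = 31.214 cm.
Lens 2: 1/d_i2 = 1/f_2 - 1/d_o2 = 1/(-23.5) - 1/(31.214) = -0.07459 cm^-1, so d_i2 = -13.407 cm.
m_2 = -(-13.407)/(31.214) = 0.4295.
Overall magnification: m = m_1 m_2 = -0.3681.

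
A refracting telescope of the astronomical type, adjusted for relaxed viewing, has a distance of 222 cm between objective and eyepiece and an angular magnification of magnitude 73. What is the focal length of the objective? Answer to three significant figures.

219 cm

In normal adjustment the tube length equals f_obj + f_eye and |M| = f_obj/f_eye.
So f_obj = 73 f_eye and 73 f_eye + f_eye = 222 cm, giving f_eye = 222/74 = 3.000 cm and f_obj = 219.000 cm.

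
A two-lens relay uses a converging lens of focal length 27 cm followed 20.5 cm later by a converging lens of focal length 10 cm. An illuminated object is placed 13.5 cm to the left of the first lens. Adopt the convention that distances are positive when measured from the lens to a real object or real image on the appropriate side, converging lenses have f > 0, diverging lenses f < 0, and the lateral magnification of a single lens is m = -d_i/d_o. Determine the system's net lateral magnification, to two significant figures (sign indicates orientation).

Lens 1: 1/d_i1 = 1/f_1 - 1/d_o1 = 1/27 - 1/13.5 = -0.03704 cm^-1, so d_i1 = -27.000 cm.
m_1 = -(-27.000)/13.5 = 2.0000.
The intermediate image is virtual, 27.000 cm to the left of lens 1, so d_o2 = L - d_i1 = 20.5 - (-27.000) = 47.500 cm.
Lens 2: 1/d_i2 = 1/f_2 - 1/d_o2 = 1/10 - 1/(47.500) = 0.07895 cm^-1, so d_i2 = 12.667 cm.
m_2 = -(12.667)/(47.500) = -0.2667.
Overall magnification: m = m_1 m_2 = -0.5333.

-0.53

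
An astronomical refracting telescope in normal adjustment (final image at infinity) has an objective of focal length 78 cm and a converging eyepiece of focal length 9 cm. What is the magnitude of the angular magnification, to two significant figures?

|M| = f_obj/|f_eye| = 78/9 = 8.667.

8.7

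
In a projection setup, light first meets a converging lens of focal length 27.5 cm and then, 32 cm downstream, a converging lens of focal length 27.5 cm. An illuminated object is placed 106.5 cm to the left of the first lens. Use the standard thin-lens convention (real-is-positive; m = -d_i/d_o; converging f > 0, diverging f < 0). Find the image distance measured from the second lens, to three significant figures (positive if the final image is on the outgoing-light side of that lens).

First lens: d_i1 = 1/(1/27.5 - 1/106.5) = 37.073 cm.
Since 37.073 cm > 32 cm, the first image lies past the second lens and serves as a virtual object: d_o2 = L - d_i1 = -5.073 cm.
Second lens: d_i2 = 1/(1/27.5 - 1/(-5.073)) = 4.283 cm.

4.28 cm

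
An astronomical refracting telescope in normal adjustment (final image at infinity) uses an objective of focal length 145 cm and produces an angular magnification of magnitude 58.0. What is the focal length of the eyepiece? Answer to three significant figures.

|M| = f_obj/f_eye, so f_eye = f_obj/|M| = 145/58.0 = 2.500 cm.

2.50 cm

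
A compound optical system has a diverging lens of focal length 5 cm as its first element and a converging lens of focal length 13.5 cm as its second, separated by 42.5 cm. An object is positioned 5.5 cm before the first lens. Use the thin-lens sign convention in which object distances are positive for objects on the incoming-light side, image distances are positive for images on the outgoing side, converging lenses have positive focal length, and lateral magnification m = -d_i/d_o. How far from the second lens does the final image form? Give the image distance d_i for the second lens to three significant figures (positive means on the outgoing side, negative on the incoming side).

19.3 cm

Lens 1: 1/d_i1 = 1/f_1 - 1/d_o1 = 1/(-5) - 1/5.5 = -0.38182 cm^-1, so d_i1 = -2.619 cm.
With d_i1 < 0 the first image is virtual and lies on the object side; the object distance for lens 2 is d_o2 = 42.5 - (-2.619) = 45.119 cm.
Lens 2: 1/d_i2 = 1/f_2 - 1/d_o2 = 1/13.5 - 1/(45.119) = 0.05191 cm^-1, so d_i2 = 19.264 cm.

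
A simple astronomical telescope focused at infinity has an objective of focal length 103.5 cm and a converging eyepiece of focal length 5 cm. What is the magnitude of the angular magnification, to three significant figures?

|M| = f_obj/|f_eye| = 103.5/5 = 20.700.

20.7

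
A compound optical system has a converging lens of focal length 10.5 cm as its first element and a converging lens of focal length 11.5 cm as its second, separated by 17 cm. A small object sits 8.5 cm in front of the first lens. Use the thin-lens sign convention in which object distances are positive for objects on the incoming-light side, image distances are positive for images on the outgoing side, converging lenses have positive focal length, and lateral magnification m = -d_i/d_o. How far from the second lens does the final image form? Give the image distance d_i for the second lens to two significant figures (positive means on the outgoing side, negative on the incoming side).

Applying the thin-lens equation to the first lens, 1/10.5 = 1/8.5 + 1/d_i1, which gives d_i1 = -44.625 cm.
With d_i1 < 0 the first image is virtual and lies on the object side; the object distance for lens 2 is d_o2 = 17 - (-44.625) = 61.625 cm.
Applying the thin-lens equation again with f_2 = 11.5 cm and d_o2 = 61.625 cm gives d_i2 = 14.138 cm.

14 cm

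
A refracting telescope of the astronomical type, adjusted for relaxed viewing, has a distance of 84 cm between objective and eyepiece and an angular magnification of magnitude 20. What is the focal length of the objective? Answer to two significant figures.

80 cm

In normal adjustment the tube length equals f_obj + f_eye and |M| = f_obj/f_eye.
So f_obj = 20 f_eye and 20 f_eye + f_eye = 84 cm, giving f_eye = 84/21 = 4.000 cm and f_obj = 80.000 cm.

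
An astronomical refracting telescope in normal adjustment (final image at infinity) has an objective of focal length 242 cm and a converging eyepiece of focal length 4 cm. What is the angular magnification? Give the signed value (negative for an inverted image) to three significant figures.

M = -f_obj/f_eye = -242/(4) = -60.500.

-60.5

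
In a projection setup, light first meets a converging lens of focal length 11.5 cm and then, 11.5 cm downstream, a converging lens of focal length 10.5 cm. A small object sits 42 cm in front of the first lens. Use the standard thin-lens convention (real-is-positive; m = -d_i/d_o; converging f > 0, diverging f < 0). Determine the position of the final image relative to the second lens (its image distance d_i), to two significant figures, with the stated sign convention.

Applying the thin-lens equation to the first lens, 1/11.5 = 1/42 + 1/d_i1, which gives d_i1 = 15.836 cm.
Since 15.836 cm > 11.5 cm, the first image lies past the second lens and serves as a virtual object: d_o2 = L - d_i1 = -4.336 cm.
Applying the thin-lens equation again with f_2 = 10.5 cm and d_o2 = -4.336 cm gives d_i2 = 3.069 cm.

3.1 cm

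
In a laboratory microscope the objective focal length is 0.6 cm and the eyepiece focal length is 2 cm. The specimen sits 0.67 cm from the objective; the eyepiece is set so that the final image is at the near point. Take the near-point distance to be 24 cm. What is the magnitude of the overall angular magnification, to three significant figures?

Objective: 1/d_i = 1/f_obj - 1/d_o = 1/0.6 - 1/0.67 = 0.17413 cm^-1, so d_i = 5.743 cm.
m_obj = -d_i/d_o = -5.743/0.67 = -8.571.
Eyepiece angular magnification (image at near point): M_eye = 1 + D/f_e = 1 + 24/2 = 13.000.
Overall M = m_obj x M_eye = (-8.571)(13.000) = -111.43.
|M| = 111.43.

111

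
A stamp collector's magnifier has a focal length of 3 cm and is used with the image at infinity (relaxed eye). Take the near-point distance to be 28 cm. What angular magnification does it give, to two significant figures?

9.3

M = D/f = 28/3 = 9.333.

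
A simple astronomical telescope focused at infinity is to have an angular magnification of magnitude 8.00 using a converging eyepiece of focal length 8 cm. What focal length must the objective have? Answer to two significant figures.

64 cm

|M| = f_obj/|f_eye|, so f_obj = |M| x |f_eye| = 8.0 x 8 = 64.000 cm.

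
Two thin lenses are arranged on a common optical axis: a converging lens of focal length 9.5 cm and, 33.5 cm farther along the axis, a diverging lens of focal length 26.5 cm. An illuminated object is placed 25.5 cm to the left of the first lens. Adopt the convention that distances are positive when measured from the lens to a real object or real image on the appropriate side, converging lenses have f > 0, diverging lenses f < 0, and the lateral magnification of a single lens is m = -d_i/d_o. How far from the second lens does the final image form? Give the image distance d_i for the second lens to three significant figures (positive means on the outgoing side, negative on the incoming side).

-10.8 cm

Lens 1: 1/d_i1 = 1/f_1 - 1/d_o1 = 1/9.5 - 1/25.5 = 0.06605 cm^-1, so d_i1 = 15.141 cm.
The intermediate image is 15.141 cm to the right of lens 1, so d_o2 = L - d_i1 = 33.5 - 15.141 = 18.359 cm.
Lens 2: 1/d_i2 = 1/f_2 - 1/d_o2 = 1/(-26.5) - 1/(18.359) = -0.09220 cm^-1, so d_i2 = -10.846 cm.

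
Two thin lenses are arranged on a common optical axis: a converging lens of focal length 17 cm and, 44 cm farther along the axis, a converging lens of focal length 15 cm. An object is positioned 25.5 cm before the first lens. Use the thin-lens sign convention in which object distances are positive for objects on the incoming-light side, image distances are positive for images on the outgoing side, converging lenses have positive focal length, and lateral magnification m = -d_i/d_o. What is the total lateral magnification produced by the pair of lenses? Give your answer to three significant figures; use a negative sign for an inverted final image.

Applying the thin-lens equation to the first lens, 1/17 = 1/25.5 + 1/d_i1, which gives d_i1 = 51.000 cm.
Its lateral magnification is m_1 = -d_i1/d_o1 = -(51.000)/25.5 = -2.0000.
Since 51.000 cm > 44 cm, the first image lies past the second lens and serves as a virtual object: d_o2 = L - d_i1 = -7.000 cm.
Applying the thin-lens equation again with f_2 = 15 cm and d_o2 = -7.000 cm gives d_i2 = 4.773 cm.
m_2 = -(4.773)/(-7.000) = 0.6818.
Overall magnification: m = m_1 m_2 = -1.3636.

-1.36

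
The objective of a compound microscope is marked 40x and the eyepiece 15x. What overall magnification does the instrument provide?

600

The overall magnification of a compound microscope is the product of the objective and eyepiece magnifications:
M = M_obj x M_eye = 40 x 15 = 600.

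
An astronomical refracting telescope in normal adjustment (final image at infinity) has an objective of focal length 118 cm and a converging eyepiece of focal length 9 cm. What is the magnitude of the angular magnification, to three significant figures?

13.1

|M| = f_obj/|f_eye| = 118/9 = 13.111.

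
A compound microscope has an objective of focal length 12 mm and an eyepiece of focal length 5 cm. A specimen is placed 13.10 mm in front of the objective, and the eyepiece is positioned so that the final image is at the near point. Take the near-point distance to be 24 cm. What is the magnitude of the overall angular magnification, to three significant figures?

Convert to cm: f_obj = 12 mm = 1.2 cm; d_o = 13.10 mm = 1.31 cm.
Objective: 1/d_i = 1/f_obj - 1/d_o = 1/1.2 - 1/1.31 = 0.06997 cm^-1, so d_i = 14.291 cm.
m_obj = -d_i/d_o = -14.291/1.31 = -10.909.
Eyepiece angular magnification (image at near point): M_eye = 1 + D/f_e = 1 + 24/5 = 5.800.
Overall M = m_obj x M_eye = (-10.909)(5.800) = -63.27.
|M| = 63.27.

63.3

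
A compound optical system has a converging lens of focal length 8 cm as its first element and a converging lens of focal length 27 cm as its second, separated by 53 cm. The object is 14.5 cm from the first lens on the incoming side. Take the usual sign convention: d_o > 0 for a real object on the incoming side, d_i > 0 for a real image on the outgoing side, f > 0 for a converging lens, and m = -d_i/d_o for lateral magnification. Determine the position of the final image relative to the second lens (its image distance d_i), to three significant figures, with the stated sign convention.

116 cm

First lens: d_i1 = 1/(1/8 - 1/14.5) = 17.846 cm.
The intermediate image is 17.846 cm to the right of lens 1, so d_o2 = L - d_i1 = 53 - 17.846 = 35.154 cm.
Second lens: d_i2 = 1/(1/27 - 1/(35.154)) = 116.406 cm.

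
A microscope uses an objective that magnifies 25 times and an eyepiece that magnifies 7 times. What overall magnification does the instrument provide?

175

The overall magnification of a compound microscope is the product of the objective and eyepiece magnifications:
M = M_obj x M_eye = 25 x 7 = 175.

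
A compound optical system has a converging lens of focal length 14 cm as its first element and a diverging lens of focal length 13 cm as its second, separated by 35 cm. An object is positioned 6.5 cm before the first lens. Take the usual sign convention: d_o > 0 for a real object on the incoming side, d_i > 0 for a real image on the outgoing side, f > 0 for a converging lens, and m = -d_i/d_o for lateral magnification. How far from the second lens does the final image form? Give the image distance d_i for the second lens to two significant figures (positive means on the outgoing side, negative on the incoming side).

-10 cm

Applying the thin-lens equation to the first lens, 1/14 = 1/6.5 + 1/d_i1, which gives d_i1 = -12.133 cm.
The intermediate image is virtual, 12.133 cm to the left of lens 1, so d_o2 = L - d_i1 = 35 - (-12.133) = 47.133 cm.
Applying the thin-lens equation again with f_2 = -13 cm and d_o2 = 47.133 cm gives d_i2 = -10.190 cm.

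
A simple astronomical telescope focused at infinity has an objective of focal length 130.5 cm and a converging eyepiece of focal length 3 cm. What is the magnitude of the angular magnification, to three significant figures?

43.5

|M| = f_obj/|f_eye| = 130.5/3 = 43.500.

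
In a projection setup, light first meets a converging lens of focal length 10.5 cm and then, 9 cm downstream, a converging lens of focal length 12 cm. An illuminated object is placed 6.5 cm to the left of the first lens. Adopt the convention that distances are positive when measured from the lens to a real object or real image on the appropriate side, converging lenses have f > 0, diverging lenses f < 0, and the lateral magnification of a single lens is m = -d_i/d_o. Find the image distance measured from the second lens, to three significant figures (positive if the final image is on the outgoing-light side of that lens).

First lens: d_i1 = 1/(1/10.5 - 1/6.5) = -17.062 cm.
With d_i1 < 0 the first image is virtual and lies on the object side; the object distance for lens 2 is d_o2 = 9 - (-17.062) = 26.062 cm.
Second lens: d_i2 = 1/(1/12 - 1/(26.062)) = 22.240 cm.

22.2 cm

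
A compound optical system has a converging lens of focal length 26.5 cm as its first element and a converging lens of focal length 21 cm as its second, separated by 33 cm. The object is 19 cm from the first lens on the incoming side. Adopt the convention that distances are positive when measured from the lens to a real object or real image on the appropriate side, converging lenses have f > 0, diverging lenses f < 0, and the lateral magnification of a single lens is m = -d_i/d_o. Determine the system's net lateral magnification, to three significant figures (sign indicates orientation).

First lens: d_i1 = 1/(1/26.5 - 1/19) = -67.133 cm.
m_1 = -(-67.133)/19 = 3.5333.
The intermediate image is virtual, 67.133 cm to the left of lens 1, so d_o2 = L - d_i1 = 33 - (-67.133) = 100.133 cm.
Second lens: d_i2 = 1/(1/21 - 1/(100.133)) = 26.573 cm.
m_2 = -(26.573)/(100.133) = -0.2654.
Overall magnification: m = m_1 m_2 = -0.9377.

-0.938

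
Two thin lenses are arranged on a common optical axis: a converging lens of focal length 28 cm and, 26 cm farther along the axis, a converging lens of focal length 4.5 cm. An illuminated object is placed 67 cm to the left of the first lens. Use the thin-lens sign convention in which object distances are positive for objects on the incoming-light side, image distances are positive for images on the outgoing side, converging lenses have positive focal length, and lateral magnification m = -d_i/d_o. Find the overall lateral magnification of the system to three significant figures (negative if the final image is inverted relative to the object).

First lens: d_i1 = 1/(1/28 - 1/67) = 48.103 cm.
m_1 = -(48.103)/67 = -0.7179.
Since 48.103 cm > 26 cm, the first image lies past the second lens and serves as a virtual object: d_o2 = L - d_i1 = -22.103 cm.
Second lens: d_i2 = 1/(1/4.5 - 1/(-22.103)) = 3.739 cm.
m_2 = -(3.739)/(-22.103) = 0.1692.
The system's lateral magnification is m_1 m_2 = (-0.7179)(0.1692) = -0.1214.

-0.121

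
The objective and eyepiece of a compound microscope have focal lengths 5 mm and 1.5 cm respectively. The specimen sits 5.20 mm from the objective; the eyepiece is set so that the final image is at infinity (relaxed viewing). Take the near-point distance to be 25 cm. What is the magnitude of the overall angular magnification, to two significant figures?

Convert to cm: f_obj = 5 mm = 0.5 cm; d_o = 5.20 mm = 0.52 cm.
Objective: 1/d_i = 1/f_obj - 1/d_o = 1/0.5 - 1/0.52 = 0.07692 cm^-1, so d_i = 13.000 cm.
m_obj = -d_i/d_o = -13.000/0.52 = -25.000.
Eyepiece angular magnification (image at infinity): M_eye = D/f_e = 25/1.5 = 16.667.
Overall M = m_obj x M_eye = (-25.000)(16.667) = -416.67.
|M| = 416.67.

420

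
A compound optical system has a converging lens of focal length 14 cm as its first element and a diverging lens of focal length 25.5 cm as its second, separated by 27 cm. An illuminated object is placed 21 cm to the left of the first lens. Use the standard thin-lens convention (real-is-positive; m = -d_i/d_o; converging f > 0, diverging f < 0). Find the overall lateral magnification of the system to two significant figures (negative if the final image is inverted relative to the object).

-4.9

Applying the thin-lens equation to the first lens, 1/14 = 1/21 + 1/d_i1, which gives d_i1 = 42.000 cm.
Its lateral magnification is m_1 = -d_i1/d_o1 = -(42.000)/21 = -2.0000.
Since 42.000 cm > 27 cm, the first image lies past the second lens and serves as a virtual object: d_o2 = L - d_i1 = -15.000 cm.
Applying the thin-lens equation again with f_2 = -25.5 cm and d_o2 = -15.000 cm gives d_i2 = 36.429 cm.
m_2 = -(36.429)/(-15.000) = 2.4286.
Overall magnification: m = m_1 m_2 = -4.8571.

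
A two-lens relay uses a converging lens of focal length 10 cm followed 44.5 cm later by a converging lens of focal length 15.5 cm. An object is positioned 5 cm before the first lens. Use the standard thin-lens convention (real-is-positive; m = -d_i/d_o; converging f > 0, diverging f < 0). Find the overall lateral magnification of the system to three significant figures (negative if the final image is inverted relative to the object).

First lens: d_i1 = 1/(1/10 - 1/5) = -10.000 cm.
m_1 = -(-10.000)/5 = 2.0000.
The intermediate image is virtual, 10.000 cm to the left of lens 1, so d_o2 = L - d_i1 = 44.5 - (-10.000) = 54.500 cm.
Second lens: d_i2 = 1/(1/15.5 - 1/(54.500)) = 21.660 cm.
m_2 = -(21.660)/(54.500) = -0.3974.
Total m = m_1 x m_2 = (2.0000)(-0.3974) = -0.7949.

-0.795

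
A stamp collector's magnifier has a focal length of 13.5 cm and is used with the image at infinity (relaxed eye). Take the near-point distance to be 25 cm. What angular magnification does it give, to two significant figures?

1.9

M = D/f = 25/13.5 = 1.852.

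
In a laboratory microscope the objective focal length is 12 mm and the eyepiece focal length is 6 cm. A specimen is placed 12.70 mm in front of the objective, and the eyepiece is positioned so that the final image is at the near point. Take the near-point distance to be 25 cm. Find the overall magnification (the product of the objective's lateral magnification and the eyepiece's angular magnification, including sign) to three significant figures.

Convert to cm: f_obj = 12 mm = 1.2 cm; d_o = 12.70 mm = 1.27 cm.
Objective: 1/d_i = 1/f_obj - 1/d_o = 1/1.2 - 1/1.27 = 0.04593 cm^-1, so d_i = 21.771 cm.
m_obj = -d_i/d_o = -21.771/1.27 = -17.143.
Eyepiece angular magnification (image at near point): M_eye = 1 + D/f_e = 1 + 25/6 = 5.167.
Overall M = m_obj x M_eye = (-17.143)(5.167) = -88.57.

-88.6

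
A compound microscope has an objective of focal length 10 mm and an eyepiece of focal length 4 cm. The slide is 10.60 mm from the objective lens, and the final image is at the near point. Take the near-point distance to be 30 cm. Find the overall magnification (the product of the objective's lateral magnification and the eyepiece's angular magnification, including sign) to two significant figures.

Convert to cm: f_obj = 10 mm = 1 cm; d_o = 10.60 mm = 1.06 cm.
Objective: 1/d_i = 1/f_obj - 1/d_o = 1/1 - 1/1.06 = 0.05660 cm^-1, so d_i = 17.667 cm.
m_obj = -d_i/d_o = -17.667/1.06 = -16.667.
Eyepiece angular magnification (image at near point): M_eye = 1 + D/f_e = 1 + 30/4 = 8.500.
Overall M = m_obj x M_eye = (-16.667)(8.500) = -141.67.

-140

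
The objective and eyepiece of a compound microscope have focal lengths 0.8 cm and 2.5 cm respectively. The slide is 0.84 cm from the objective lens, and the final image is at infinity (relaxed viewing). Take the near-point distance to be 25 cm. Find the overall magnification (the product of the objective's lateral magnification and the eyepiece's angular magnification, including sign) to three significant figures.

-200

Objective: 1/d_i = 1/f_obj - 1/d_o = 1/0.8 - 1/0.84 = 0.05952 cm^-1, so d_i = 16.800 cm.
m_obj = -d_i/d_o = -16.800/0.84 = -20.000.
Eyepiece angular magnification (image at infinity): M_eye = D/f_e = 25/2.5 = 10.000.
Overall M = m_obj x M_eye = (-20.000)(10.000) = -200.00.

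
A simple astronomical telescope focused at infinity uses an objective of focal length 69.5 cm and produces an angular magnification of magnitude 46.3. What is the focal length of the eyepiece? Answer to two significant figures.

1.5 cm

|M| = f_obj/f_eye, so f_eye = f_obj/|M| = 69.5/46.3 = 1.501 cm.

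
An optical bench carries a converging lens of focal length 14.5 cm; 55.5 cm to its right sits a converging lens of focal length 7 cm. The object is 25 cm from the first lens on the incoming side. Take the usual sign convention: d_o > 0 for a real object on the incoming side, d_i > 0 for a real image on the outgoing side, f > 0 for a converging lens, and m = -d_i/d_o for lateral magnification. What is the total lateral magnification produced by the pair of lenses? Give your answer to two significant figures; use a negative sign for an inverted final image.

0.69

Applying the thin-lens equation to the first lens, 1/14.5 = 1/25 + 1/d_i1, which gives d_i1 = 34.524 cm.
Its lateral magnification is m_1 = -d_i1/d_o1 = -(34.524)/25 = -1.3810.
Object distance for lens 2: d_o2 = 55.5 - 34.524 = 20.976 cm.
Applying the thin-lens equation again with f_2 = 7 cm and d_o2 = 20.976 cm gives d_i2 = 10.506 cm.
m_2 = -(10.506)/(20.976) = -0.5009.
Total m = m_1 x m_2 = (-1.3810)(-0.5009) = 0.6917.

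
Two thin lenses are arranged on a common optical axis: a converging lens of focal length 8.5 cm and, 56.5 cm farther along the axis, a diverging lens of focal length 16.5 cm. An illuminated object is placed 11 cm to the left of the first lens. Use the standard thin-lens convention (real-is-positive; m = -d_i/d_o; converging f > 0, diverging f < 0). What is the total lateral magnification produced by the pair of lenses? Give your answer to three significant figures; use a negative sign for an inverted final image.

Applying the thin-lens equation to the first lens, 1/8.5 = 1/11 + 1/d_i1, which gives d_i1 = 37.400 cm.
Its lateral magnification is m_1 = -d_i1/d_o1 = -(37.400)/11 = -3.4000.
Object distance for lens 2: d_o2 = 56.5 - 37.400 = 19.100 cm.
Applying the thin-lens equation again with f_2 = -16.5 cm and d_o2 = 19.100 cm gives d_i2 = -8.853 cm.
m_2 = -(-8.853)/(19.100) = 0.4635.
The system's lateral magnification is m_1 m_2 = (-3.4000)(0.4635) = -1.5758.

-1.58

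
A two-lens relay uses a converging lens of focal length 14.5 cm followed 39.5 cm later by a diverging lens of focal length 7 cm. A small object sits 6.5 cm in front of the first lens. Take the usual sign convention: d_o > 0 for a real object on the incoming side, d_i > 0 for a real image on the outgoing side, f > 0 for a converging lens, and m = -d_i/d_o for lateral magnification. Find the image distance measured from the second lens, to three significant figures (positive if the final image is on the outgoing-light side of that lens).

Lens 1: 1/d_i1 = 1/f_1 - 1/d_o1 = 1/14.5 - 1/6.5 = -0.08488 cm^-1, so d_i1 = -11.781 cm.
With d_i1 < 0 the first image is virtual and lies on the object side; the object distance for lens 2 is d_o2 = 39.5 - (-11.781) = 51.281 cm.
Lens 2: 1/d_i2 = 1/f_2 - 1/d_o2 = 1/(-7) - 1/(51.281) = -0.16236 cm^-1, so d_i2 = -6.159 cm.

-6.16 cm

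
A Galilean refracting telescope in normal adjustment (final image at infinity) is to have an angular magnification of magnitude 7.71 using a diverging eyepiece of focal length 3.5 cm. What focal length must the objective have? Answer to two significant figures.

|M| = f_obj/|f_eye|, so f_obj = |M| x |f_eye| = 7.71 x 3.5 = 26.985 cm.

27 cm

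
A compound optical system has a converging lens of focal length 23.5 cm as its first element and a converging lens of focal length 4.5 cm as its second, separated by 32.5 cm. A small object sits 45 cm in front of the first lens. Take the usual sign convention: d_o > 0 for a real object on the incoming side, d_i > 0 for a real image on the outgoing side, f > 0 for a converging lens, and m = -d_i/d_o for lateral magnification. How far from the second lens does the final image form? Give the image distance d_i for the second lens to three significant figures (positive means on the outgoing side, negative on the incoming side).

Applying the thin-lens equation to the first lens, 1/23.5 = 1/45 + 1/d_i1, which gives d_i1 = 49.186 cm.
Since 49.186 cm > 32.5 cm, the first image lies past the second lens and serves as a virtual object: d_o2 = L - d_i1 = -16.686 cm.
Applying the thin-lens equation again with f_2 = 4.5 cm and d_o2 = -16.686 cm gives d_i2 = 3.544 cm.

3.54 cm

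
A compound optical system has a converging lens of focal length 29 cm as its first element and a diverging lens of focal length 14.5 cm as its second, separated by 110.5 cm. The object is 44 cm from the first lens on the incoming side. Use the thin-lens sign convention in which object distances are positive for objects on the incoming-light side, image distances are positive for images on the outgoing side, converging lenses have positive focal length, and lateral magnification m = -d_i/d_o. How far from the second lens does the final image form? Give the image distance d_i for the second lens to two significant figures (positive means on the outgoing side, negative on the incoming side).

-9.2 cm

Lens 1: 1/d_i1 = 1/f_1 - 1/d_o1 = 1/29 - 1/44 = 0.01176 cm^-1, so d_i1 = 85.067 cm.
The intermediate image is 85.067 cm to the right of lens 1, so d_o2 = L - d_i1 = 110.5 - 85.067 = 25.433 cm.
Lens 2: 1/d_i2 = 1/f_2 - 1/d_o2 = 1/(-14.5) - 1/(25.433) = -0.10828 cm^-1, so d_i2 = -9.235 cm.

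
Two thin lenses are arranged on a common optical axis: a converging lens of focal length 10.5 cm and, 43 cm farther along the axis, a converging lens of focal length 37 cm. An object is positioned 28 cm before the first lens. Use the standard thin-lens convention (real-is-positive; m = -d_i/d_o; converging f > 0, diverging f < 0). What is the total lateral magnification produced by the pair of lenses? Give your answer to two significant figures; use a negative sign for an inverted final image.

First lens: d_i1 = 1/(1/10.5 - 1/28) = 16.800 cm.
m_1 = -(16.800)/28 = -0.6000.
The intermediate image is 16.800 cm to the right of lens 1, so d_o2 = L - d_i1 = 43 - 16.800 = 26.200 cm.
Second lens: d_i2 = 1/(1/37 - 1/(26.200)) = -89.759 cm.
m_2 = -(-89.759)/(26.200) = 3.4259.
Overall magnification: m = m_1 m_2 = -2.0556.

-2.1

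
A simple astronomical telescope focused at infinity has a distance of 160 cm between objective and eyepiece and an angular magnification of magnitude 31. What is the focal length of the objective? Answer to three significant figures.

In normal adjustment the tube length equals f_obj + f_eye and |M| = f_obj/f_eye.
So f_obj = 31 f_eye and 31 f_eye + f_eye = 160 cm, giving f_eye = 160/32 = 5.000 cm and f_obj = 155.000 cm.

155 cm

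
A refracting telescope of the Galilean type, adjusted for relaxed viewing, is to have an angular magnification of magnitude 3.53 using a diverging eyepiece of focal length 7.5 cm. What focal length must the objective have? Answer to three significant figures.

26.5 cm

|M| = f_obj/|f_eye|, so f_obj = |M| x |f_eye| = 3.53 x 7.5 = 26.475 cm.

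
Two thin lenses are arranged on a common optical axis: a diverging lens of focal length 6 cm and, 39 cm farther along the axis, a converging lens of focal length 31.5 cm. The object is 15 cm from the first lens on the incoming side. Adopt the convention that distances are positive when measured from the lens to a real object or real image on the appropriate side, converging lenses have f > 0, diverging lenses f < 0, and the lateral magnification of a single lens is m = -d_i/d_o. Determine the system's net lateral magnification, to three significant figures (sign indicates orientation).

First lens: d_i1 = 1/(1/(-6) - 1/15) = -4.286 cm.
m_1 = -(-4.286)/15 = 0.2857.
The intermediate image is virtual, 4.286 cm to the left of lens 1, so d_o2 = L - d_i1 = 39 - (-4.286) = 43.286 cm.
Second lens: d_i2 = 1/(1/31.5 - 1/(43.286)) = 115.691 cm.
m_2 = -(115.691)/(43.286) = -2.6727.
Total m = m_1 x m_2 = (0.2857)(-2.6727) = -0.7636.

-0.764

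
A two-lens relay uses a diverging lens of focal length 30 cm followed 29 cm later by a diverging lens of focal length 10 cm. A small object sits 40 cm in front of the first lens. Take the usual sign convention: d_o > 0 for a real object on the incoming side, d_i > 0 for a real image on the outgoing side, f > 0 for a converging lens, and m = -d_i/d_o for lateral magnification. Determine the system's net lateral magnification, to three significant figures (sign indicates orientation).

0.0763

First lens: d_i1 = 1/(1/(-30) - 1/40) = -17.143 cm.
m_1 = -(-17.143)/40 = 0.4286.
The intermediate image is virtual, 17.143 cm to the left of lens 1, so d_o2 = L - d_i1 = 29 - (-17.143) = 46.143 cm.
Second lens: d_i2 = 1/(1/(-10) - 1/(46.143)) = -8.219 cm.
m_2 = -(-8.219)/(46.143) = 0.1781.
Overall magnification: m = m_1 m_2 = 0.0763.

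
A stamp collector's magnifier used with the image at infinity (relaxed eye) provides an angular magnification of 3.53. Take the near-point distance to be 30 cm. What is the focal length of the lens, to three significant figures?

8.50 cm

For the image at infinity, M = D/f.
f = D/M = 30/3.53 = 8.499 cm.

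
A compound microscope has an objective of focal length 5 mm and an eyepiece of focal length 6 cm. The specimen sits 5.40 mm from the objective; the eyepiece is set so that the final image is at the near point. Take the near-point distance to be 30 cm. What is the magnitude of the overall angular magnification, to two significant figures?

Convert to cm: f_obj = 5 mm = 0.5 cm; d_o = 5.40 mm = 0.54 cm.
Objective: 1/d_i = 1/f_obj - 1/d_o = 1/0.5 - 1/0.54 = 0.14815 cm^-1, so d_i = 6.750 cm.
m_obj = -d_i/d_o = -6.750/0.54 = -12.500.
Eyepiece angular magnification (image at near point): M_eye = 1 + D/f_e = 1 + 30/6 = 6.000.
Overall M = m_obj x M_eye = (-12.500)(6.000) = -75.00.
|M| = 75.00.

75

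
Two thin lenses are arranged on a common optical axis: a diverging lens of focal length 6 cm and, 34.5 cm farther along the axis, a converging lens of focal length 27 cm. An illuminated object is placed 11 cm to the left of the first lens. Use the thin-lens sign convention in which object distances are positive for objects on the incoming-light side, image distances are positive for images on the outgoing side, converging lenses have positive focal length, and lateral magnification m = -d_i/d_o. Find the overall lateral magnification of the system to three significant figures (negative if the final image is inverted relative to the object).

Applying the thin-lens equation to the first lens, 1/(-6) = 1/11 + 1/d_i1, which gives d_i1 = -3.882 cm.
Its lateral magnification is m_1 = -d_i1/d_o1 = -(-3.882)/11 = 0.3529.
The intermediate image is virtual, 3.882 cm to the left of lens 1, so d_o2 = L - d_i1 = 34.5 - (-3.882) = 38.382 cm.
Applying the thin-lens equation again with f_2 = 27 cm and d_o2 = 38.382 cm gives d_i2 = 91.047 cm.
m_2 = -(91.047)/(38.382) = -2.3721.
The system's lateral magnification is m_1 m_2 = (0.3529)(-2.3721) = -0.8372.

-0.837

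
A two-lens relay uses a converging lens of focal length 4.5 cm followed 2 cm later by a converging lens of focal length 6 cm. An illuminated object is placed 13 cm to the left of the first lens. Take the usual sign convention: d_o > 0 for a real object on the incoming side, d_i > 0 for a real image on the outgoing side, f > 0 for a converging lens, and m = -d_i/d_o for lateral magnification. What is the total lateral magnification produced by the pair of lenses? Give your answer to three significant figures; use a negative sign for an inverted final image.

-0.292

Applying the thin-lens equation to the first lens, 1/4.5 = 1/13 + 1/d_i1, which gives d_i1 = 6.882 cm.
Its lateral magnification is m_1 = -d_i1/d_o1 = -(6.882)/13 = -0.5294.
This image would form 6.882 cm past lens 1, i.e. 4.882 cm beyond lens 2, so it is a virtual object for lens 2: d_o2 = 2 - 6.882 = -4.882 cm.
Applying the thin-lens equation again with f_2 = 6 cm and d_o2 = -4.882 cm gives d_i2 = 2.692 cm.
m_2 = -(2.692)/(-4.882) = 0.5514.
The system's lateral magnification is m_1 m_2 = (-0.5294)(0.5514) = -0.2919.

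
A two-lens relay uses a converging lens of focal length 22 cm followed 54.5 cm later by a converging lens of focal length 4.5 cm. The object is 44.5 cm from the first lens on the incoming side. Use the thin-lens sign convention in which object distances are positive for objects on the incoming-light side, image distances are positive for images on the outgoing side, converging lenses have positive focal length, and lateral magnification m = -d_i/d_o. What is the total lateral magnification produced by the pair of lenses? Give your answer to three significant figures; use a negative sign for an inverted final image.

Applying the thin-lens equation to the first lens, 1/22 = 1/44.5 + 1/d_i1, which gives d_i1 = 43.511 cm.
Its lateral magnification is m_1 = -d_i1/d_o1 = -(43.511)/44.5 = -0.9778.
That image sits 10.989 cm in front of the second lens, so d_o2 = 10.989 cm.
Applying the thin-lens equation again with f_2 = 4.5 cm and d_o2 = 10.989 cm gives d_i2 = 7.621 cm.
m_2 = -(7.621)/(10.989) = -0.6935.
The system's lateral magnification is m_1 m_2 = (-0.9778)(-0.6935) = 0.6781.

0.678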